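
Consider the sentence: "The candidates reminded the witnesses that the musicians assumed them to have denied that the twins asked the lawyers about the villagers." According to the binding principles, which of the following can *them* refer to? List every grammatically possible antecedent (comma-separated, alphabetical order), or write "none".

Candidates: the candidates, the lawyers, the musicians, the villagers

the candidates

*them* is a pronoun; Principle B requires it to be free in its binding domain — the clause headed by 'assumed'.
— the candidates: subject of the matrix clause; c-commands the pronoun but lies outside its binding domain — allowed.
— the lawyers: object of the clause headed by 'asked'; is c-commanded by the pronoun; coreference would bind this R-expression — blocked (Principle C).
— the musicians: subject of the clause headed by 'assumed'; c-commands the pronoun within its binding domain — blocked (Principle B).
— the villagers: second object of the clause headed by 'asked'; is c-commanded by the pronoun; coreference would bind this R-expression — blocked (Principle C).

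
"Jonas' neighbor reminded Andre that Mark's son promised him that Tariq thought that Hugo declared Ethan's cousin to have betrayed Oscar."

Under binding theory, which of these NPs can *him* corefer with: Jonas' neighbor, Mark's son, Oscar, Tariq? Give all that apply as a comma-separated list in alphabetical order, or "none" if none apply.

*him* is a pronoun; Principle B requires it to be free in its binding domain — the clause headed by 'promised'.
— Jonas' neighbor: subject of the matrix clause; c-commands the pronoun but lies outside its binding domain — allowed.
— Mark's son: subject of the clause headed by 'promised'; c-commands the pronoun within its binding domain — blocked (Principle B).
— Oscar: object of the clause headed by 'betrayed'; is c-commanded by the pronoun; coreference would bind this R-expression — blocked (Principle C).
— Tariq: subject of the clause headed by 'thought'; is c-commanded by the pronoun; coreference would bind this R-expression — blocked (Principle C).

Jonas' neighbor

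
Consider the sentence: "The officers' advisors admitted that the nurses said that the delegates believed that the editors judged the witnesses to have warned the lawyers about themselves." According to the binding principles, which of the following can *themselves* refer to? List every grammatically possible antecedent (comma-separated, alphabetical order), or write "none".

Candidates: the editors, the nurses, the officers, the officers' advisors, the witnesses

*themselves* is a reflexive; Principle A requires it to be bound within its binding domain — the clause headed by 'warned'.
— the editors: subject of the clause headed by 'judged'; c-commands the reflexive but lies outside its binding domain — cannot bind it (Principle A).
— the nurses: subject of the clause headed by 'said'; c-commands the reflexive but lies outside its binding domain — cannot bind it (Principle A).
— the officers: possessor inside the subject DP of the matrix clause; does not c-command the reflexive — cannot bind it (Principle A).
— the officers' advisors: subject of the matrix clause; c-commands the reflexive but lies outside its binding domain — cannot bind it (Principle A).
— the witnesses: subject of the clause headed by 'warned'; c-commands the reflexive within its binding domain — allowed (Principle A).

the witnesses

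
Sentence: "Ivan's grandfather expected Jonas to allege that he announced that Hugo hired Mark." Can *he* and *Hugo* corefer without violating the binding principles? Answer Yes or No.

*Hugo* is an R-expression; Principle C requires it to be free (not bound by any c-commanding expression).
— he: subject of the clause headed by 'announced'; the pronoun c-commands the R-expression — coreference blocked (Principle C).

No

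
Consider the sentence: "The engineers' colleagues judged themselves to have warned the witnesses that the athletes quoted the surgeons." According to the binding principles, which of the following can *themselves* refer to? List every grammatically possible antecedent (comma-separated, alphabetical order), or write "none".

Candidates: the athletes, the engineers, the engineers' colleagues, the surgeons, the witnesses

*themselves* is a reflexive; Principle A requires it to be bound within its binding domain — the matrix clause.
— the athletes: subject of the clause headed by 'quoted'; does not c-command the reflexive — cannot bind it (Principle A).
— the engineers: possessor inside the subject DP of the matrix clause; does not c-command the reflexive — cannot bind it (Principle A).
— the engineers' colleagues: subject of the matrix clause; c-commands the reflexive within its binding domain — allowed (Principle A).
— the surgeons: object of the clause headed by 'quoted'; does not c-command the reflexive — cannot bind it (Principle A).
— the witnesses: object of the clause headed by 'warned'; does not c-command the reflexive — cannot bind it (Principle A).

the engineers' colleagues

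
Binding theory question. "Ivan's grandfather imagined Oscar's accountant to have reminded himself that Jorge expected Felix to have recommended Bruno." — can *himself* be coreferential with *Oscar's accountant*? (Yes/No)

*himself* is a reflexive; Principle A requires it to be bound within its binding domain — the clause headed by 'reminded'.
— Oscar's accountant: subject of the clause headed by 'reminded'; c-commands the reflexive within its binding domain — allowed (Principle A).

Yes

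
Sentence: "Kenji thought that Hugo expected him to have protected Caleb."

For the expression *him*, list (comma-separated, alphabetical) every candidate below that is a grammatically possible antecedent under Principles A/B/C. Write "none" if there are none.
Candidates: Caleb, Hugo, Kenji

Kenji

*him* is a pronoun; Principle B requires it to be free in its binding domain — the clause headed by 'expected'.
— Caleb: object of the clause headed by 'protected'; is c-commanded by the pronoun; coreference would bind this R-expression — blocked (Principle C).
— Hugo: subject of the clause headed by 'expected'; c-commands the pronoun within its binding domain — blocked (Principle B).
— Kenji: subject of the matrix clause; c-commands the pronoun but lies outside its binding domain — allowed.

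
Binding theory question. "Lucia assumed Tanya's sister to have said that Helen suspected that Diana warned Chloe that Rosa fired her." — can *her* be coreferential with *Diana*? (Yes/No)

*her* is a pronoun; Principle B requires it to be free in its binding domain — the clause headed by 'fired'.
— Diana: subject of the clause headed by 'warned'; c-commands the pronoun but lies outside its binding domain — allowed.

Yes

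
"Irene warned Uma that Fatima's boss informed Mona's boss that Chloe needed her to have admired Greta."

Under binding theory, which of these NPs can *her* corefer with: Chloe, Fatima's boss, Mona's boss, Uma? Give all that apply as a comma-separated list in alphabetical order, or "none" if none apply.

*her* is a pronoun; Principle B requires it to be free in its binding domain — the clause headed by 'needed'.
— Chloe: subject of the clause headed by 'needed'; c-commands the pronoun within its binding domain — blocked (Principle B).
— Fatima's boss: subject of the clause headed by 'informed'; c-commands the pronoun but lies outside its binding domain — allowed.
— Mona's boss: object of the clause headed by 'informed'; c-commands the pronoun but lies outside its binding domain — allowed.
— Uma: object of the matrix clause; c-commands the pronoun but lies outside its binding domain — allowed.

Fatima's boss, Mona's boss, Uma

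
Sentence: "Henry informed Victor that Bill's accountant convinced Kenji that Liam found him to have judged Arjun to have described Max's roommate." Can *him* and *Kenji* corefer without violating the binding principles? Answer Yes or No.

Yes

*Kenji* is an R-expression; Principle C requires it to be free (not bound by any c-commanding expression).
— him: subject of the clause headed by 'judged'; the pronoun does not c-command the R-expression — coreference allowed.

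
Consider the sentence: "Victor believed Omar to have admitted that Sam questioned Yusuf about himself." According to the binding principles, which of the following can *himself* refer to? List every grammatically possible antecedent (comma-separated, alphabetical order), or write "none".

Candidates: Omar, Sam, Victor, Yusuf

Sam, Yusuf

*himself* is a reflexive; Principle A requires it to be bound within its binding domain — the clause headed by 'questioned'.
— Omar: subject of the clause headed by 'admitted'; c-commands the reflexive but lies outside its binding domain — cannot bind it (Principle A).
— Sam: subject of the clause headed by 'questioned'; c-commands the reflexive within its binding domain — allowed (Principle A).
— Victor: subject of the matrix clause; c-commands the reflexive but lies outside its binding domain — cannot bind it (Principle A).
— Yusuf: object of the clause headed by 'questioned'; c-commands the reflexive within its binding domain — allowed (Principle A).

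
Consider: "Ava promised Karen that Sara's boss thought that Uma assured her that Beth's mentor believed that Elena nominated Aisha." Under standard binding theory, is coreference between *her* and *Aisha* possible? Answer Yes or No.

*Aisha* is an R-expression; Principle C requires it to be free (not bound by any c-commanding expression).
— her: object of the clause headed by 'assured'; the pronoun c-commands the R-expression — coreference blocked (Principle C).

No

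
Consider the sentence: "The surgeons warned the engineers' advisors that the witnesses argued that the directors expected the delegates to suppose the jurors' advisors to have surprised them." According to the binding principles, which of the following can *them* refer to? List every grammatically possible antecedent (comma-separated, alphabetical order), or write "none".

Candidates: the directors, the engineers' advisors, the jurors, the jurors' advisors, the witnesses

the directors, the engineers' advisors, the jurors, the witnesses

*them* is a pronoun; Principle B requires it to be free in its binding domain — the clause headed by 'surprised'.
— the directors: subject of the clause headed by 'expected'; c-commands the pronoun but lies outside its binding domain — allowed.
— the engineers' advisors: object of the matrix clause; c-commands the pronoun but lies outside its binding domain — allowed.
— the jurors: possessor inside the subject DP of the clause headed by 'surprised'; does not c-command the pronoun — Principle B does not apply; allowed.
— the jurors' advisors: subject of the clause headed by 'surprised'; c-commands the pronoun within its binding domain — blocked (Principle B).
— the witnesses: subject of the clause headed by 'argued'; c-commands the pronoun but lies outside its binding domain — allowed.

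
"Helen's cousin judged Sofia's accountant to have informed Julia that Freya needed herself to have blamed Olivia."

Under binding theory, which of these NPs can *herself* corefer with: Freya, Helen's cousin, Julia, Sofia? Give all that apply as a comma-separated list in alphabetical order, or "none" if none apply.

*herself* is a reflexive; Principle A requires it to be bound within its binding domain — the clause headed by 'needed'.
— Freya: subject of the clause headed by 'needed'; c-commands the reflexive within its binding domain — allowed (Principle A).
— Helen's cousin: subject of the matrix clause; c-commands the reflexive but lies outside its binding domain — cannot bind it (Principle A).
— Julia: object of the clause headed by 'informed'; c-commands the reflexive but lies outside its binding domain — cannot bind it (Principle A).
— Sofia: possessor inside the subject DP of the clause headed by 'informed'; does not c-command the reflexive — cannot bind it (Principle A).

Freya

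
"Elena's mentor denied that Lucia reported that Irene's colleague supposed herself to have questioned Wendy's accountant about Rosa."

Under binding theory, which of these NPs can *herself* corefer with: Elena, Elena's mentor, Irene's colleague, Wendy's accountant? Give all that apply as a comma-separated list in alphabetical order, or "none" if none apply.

*herself* is a reflexive; Principle A requires it to be bound within its binding domain — the clause headed by 'supposed'.
— Elena: possessor inside the subject DP of the matrix clause; does not c-command the reflexive — cannot bind it (Principle A).
— Elena's mentor: subject of the matrix clause; c-commands the reflexive but lies outside its binding domain — cannot bind it (Principle A).
— Irene's colleague: subject of the clause headed by 'supposed'; c-commands the reflexive within its binding domain — allowed (Principle A).
— Wendy's accountant: object of the clause headed by 'questioned'; does not c-command the reflexive — cannot bind it (Principle A).

Irene's colleague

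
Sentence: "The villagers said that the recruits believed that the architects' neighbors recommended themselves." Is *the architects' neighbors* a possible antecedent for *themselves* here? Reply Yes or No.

*themselves* is a reflexive; Principle A requires it to be bound within its binding domain — the clause headed by 'recommended'.
— the architects' neighbors: subject of the clause headed by 'recommended'; c-commands the reflexive within its binding domain — allowed (Principle A).

Yes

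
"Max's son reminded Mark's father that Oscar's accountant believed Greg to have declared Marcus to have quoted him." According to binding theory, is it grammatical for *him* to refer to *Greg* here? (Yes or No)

*Greg* is an R-expression; Principle C requires it to be free (not bound by any c-commanding expression).
— him: object of the clause headed by 'quoted'; the pronoun does not c-command the R-expression — coreference allowed.

Yes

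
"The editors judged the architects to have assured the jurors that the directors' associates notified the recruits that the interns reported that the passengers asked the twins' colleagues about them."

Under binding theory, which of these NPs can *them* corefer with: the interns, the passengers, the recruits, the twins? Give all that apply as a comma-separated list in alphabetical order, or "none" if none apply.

the interns, the recruits, the twins

*them* is a pronoun; Principle B requires it to be free in its binding domain — the clause headed by 'asked'.
— the interns: subject of the clause headed by 'reported'; c-commands the pronoun but lies outside its binding domain — allowed.
— the passengers: subject of the clause headed by 'asked'; c-commands the pronoun within its binding domain — blocked (Principle B).
— the recruits: object of the clause headed by 'notified'; c-commands the pronoun but lies outside its binding domain — allowed.
— the twins: possessor inside the object DP of the clause headed by 'asked'; does not c-command the pronoun — Principle B does not apply; allowed.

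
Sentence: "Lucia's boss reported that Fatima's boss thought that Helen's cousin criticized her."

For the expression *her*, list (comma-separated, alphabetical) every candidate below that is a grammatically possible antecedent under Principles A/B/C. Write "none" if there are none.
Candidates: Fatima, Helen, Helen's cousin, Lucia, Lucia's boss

*her* is a pronoun; Principle B requires it to be free in its binding domain — the clause headed by 'criticized'.
— Fatima: possessor inside the subject DP of the clause headed by 'thought'; does not c-command the pronoun — Principle B does not apply; allowed.
— Helen: possessor inside the subject DP of the clause headed by 'criticized'; does not c-command the pronoun — Principle B does not apply; allowed.
— Helen's cousin: subject of the clause headed by 'criticized'; c-commands the pronoun within its binding domain — blocked (Principle B).
— Lucia: possessor inside the subject DP of the matrix clause; does not c-command the pronoun — Principle B does not apply; allowed.
— Lucia's boss: subject of the matrix clause; c-commands the pronoun but lies outside its binding domain — allowed.

Fatima, Helen, Lucia, Lucia's boss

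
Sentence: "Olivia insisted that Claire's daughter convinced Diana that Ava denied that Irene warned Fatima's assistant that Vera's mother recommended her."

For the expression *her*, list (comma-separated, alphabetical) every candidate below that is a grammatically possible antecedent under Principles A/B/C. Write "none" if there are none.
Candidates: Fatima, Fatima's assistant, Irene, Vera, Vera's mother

*her* is a pronoun; Principle B requires it to be free in its binding domain — the clause headed by 'recommended'.
— Fatima: possessor inside the object DP of the clause headed by 'warned'; does not c-command the pronoun — Principle B does not apply; allowed.
— Fatima's assistant: object of the clause headed by 'warned'; c-commands the pronoun but lies outside its binding domain — allowed.
— Irene: subject of the clause headed by 'warned'; c-commands the pronoun but lies outside its binding domain — allowed.
— Vera: possessor inside the subject DP of the clause headed by 'recommended'; does not c-command the pronoun — Principle B does not apply; allowed.
— Vera's mother: subject of the clause headed by 'recommended'; c-commands the pronoun within its binding domain — blocked (Principle B).

Fatima, Fatima's assistant, Irene, Vera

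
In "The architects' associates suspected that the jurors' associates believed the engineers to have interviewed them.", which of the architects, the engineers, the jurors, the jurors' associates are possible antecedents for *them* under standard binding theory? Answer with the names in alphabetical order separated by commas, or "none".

*them* is a pronoun; Principle B requires it to be free in its binding domain — the clause headed by 'interviewed'.
— the architects: possessor inside the subject DP of the matrix clause; does not c-command the pronoun — Principle B does not apply; allowed.
— the engineers: subject of the clause headed by 'interviewed'; c-commands the pronoun within its binding domain — blocked (Principle B).
— the jurors: possessor inside the subject DP of the clause headed by 'believed'; does not c-command the pronoun — Principle B does not apply; allowed.
— the jurors' associates: subject of the clause headed by 'believed'; c-commands the pronoun but lies outside its binding domain — allowed.

the architects, the jurors, the jurors' associates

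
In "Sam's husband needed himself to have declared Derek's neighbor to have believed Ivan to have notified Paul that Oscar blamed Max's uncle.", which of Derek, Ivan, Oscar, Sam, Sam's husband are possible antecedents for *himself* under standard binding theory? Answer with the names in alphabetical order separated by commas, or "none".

*himself* is a reflexive; Principle A requires it to be bound within its binding domain — the matrix clause.
— Derek: possessor inside the subject DP of the clause headed by 'believed'; does not c-command the reflexive — cannot bind it (Principle A).
— Ivan: subject of the clause headed by 'notified'; does not c-command the reflexive — cannot bind it (Principle A).
— Oscar: subject of the clause headed by 'blamed'; does not c-command the reflexive — cannot bind it (Principle A).
— Sam: possessor inside the subject DP of the matrix clause; does not c-command the reflexive — cannot bind it (Principle A).
— Sam's husband: subject of the matrix clause; c-commands the reflexive within its binding domain — allowed (Principle A).

Sam's husband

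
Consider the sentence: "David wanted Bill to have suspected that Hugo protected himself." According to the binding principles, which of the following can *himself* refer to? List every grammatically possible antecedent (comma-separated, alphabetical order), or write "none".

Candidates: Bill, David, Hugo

*himself* is a reflexive; Principle A requires it to be bound within its binding domain — the clause headed by 'protected'.
— Bill: subject of the clause headed by 'suspected'; c-commands the reflexive but lies outside its binding domain — cannot bind it (Principle A).
— David: subject of the matrix clause; c-commands the reflexive but lies outside its binding domain — cannot bind it (Principle A).
— Hugo: subject of the clause headed by 'protected'; c-commands the reflexive within its binding domain — allowed (Principle A).

Hugo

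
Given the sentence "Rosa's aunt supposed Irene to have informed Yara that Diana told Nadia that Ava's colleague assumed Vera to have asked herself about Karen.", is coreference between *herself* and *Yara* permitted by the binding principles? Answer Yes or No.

No

*herself* is a reflexive; Principle A requires it to be bound within its binding domain — the clause headed by 'asked'.
— Yara: object of the clause headed by 'informed'; c-commands the reflexive but lies outside its binding domain — cannot bind it (Principle A).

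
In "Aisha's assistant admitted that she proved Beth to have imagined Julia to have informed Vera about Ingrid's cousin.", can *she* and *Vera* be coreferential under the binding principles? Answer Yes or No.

No

*Vera* is an R-expression; Principle C requires it to be free (not bound by any c-commanding expression).
— she: subject of the clause headed by 'proved'; the pronoun c-commands the R-expression — coreference blocked (Principle C).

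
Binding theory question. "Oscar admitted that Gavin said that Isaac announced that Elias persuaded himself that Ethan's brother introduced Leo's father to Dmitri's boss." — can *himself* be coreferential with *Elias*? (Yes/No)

*himself* is a reflexive; Principle A requires it to be bound within its binding domain — the clause headed by 'persuaded'.
— Elias: subject of the clause headed by 'persuaded'; c-commands the reflexive within its binding domain — allowed (Principle A).

Yes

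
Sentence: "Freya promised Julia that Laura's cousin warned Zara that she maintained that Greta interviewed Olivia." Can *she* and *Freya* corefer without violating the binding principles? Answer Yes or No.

*Freya* is an R-expression; Principle C requires it to be free (not bound by any c-commanding expression).
— she: subject of the clause headed by 'maintained'; the pronoun does not c-command the R-expression — coreference allowed.

Yes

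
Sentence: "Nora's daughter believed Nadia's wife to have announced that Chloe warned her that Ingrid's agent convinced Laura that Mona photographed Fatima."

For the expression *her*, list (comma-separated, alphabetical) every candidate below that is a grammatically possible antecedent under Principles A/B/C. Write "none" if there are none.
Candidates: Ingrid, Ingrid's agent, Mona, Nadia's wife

Nadia's wife

*her* is a pronoun; Principle B requires it to be free in its binding domain — the clause headed by 'warned'.
— Ingrid: possessor inside the subject DP of the clause headed by 'convinced'; is c-commanded by the pronoun; coreference would bind this R-expression — blocked (Principle C).
— Ingrid's agent: subject of the clause headed by 'convinced'; is c-commanded by the pronoun; coreference would bind this R-expression — blocked (Principle C).
— Mona: subject of the clause headed by 'photographed'; is c-commanded by the pronoun; coreference would bind this R-expression — blocked (Principle C).
— Nadia's wife: subject of the clause headed by 'announced'; c-commands the pronoun but lies outside its binding domain — allowed.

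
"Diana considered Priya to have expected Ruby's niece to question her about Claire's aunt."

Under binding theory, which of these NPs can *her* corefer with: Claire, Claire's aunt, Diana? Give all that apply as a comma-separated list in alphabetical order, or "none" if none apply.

*her* is a pronoun; Principle B requires it to be free in its binding domain — the clause headed by 'question'.
— Claire: possessor inside the second object DP of the clause headed by 'question'; is c-commanded by the pronoun; coreference would bind this R-expression — blocked (Principle C).
— Claire's aunt: second object of the clause headed by 'question'; is c-commanded by the pronoun; coreference would bind this R-expression — blocked (Principle C).
— Diana: subject of the matrix clause; c-commands the pronoun but lies outside its binding domain — allowed.

Diana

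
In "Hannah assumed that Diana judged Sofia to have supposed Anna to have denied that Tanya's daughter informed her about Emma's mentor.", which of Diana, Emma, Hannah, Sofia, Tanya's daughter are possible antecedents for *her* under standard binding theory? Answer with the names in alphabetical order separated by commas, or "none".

*her* is a pronoun; Principle B requires it to be free in its binding domain — the clause headed by 'informed'.
— Diana: subject of the clause headed by 'judged'; c-commands the pronoun but lies outside its binding domain — allowed.
— Emma: possessor inside the second object DP of the clause headed by 'informed'; is c-commanded by the pronoun; coreference would bind this R-expression — blocked (Principle C).
— Hannah: subject of the matrix clause; c-commands the pronoun but lies outside its binding domain — allowed.
— Sofia: subject of the clause headed by 'supposed'; c-commands the pronoun but lies outside its binding domain — allowed.
— Tanya's daughter: subject of the clause headed by 'informed'; c-commands the pronoun within its binding domain — blocked (Principle B).

Diana, Hannah, Sofia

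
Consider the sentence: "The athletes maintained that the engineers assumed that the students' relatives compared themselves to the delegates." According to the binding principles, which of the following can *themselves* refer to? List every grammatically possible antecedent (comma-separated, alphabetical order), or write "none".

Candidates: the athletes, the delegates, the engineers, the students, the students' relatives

*themselves* is a reflexive; Principle A requires it to be bound within its binding domain — the clause headed by 'compared'.
— the athletes: subject of the matrix clause; c-commands the reflexive but lies outside its binding domain — cannot bind it (Principle A).
— the delegates: second object of the clause headed by 'compared'; does not c-command the reflexive — cannot bind it (Principle A).
— the engineers: subject of the clause headed by 'assumed'; c-commands the reflexive but lies outside its binding domain — cannot bind it (Principle A).
— the students: possessor inside the subject DP of the clause headed by 'compared'; does not c-command the reflexive — cannot bind it (Principle A).
— the students' relatives: subject of the clause headed by 'compared'; c-commands the reflexive within its binding domain — allowed (Principle A).

the students' relatives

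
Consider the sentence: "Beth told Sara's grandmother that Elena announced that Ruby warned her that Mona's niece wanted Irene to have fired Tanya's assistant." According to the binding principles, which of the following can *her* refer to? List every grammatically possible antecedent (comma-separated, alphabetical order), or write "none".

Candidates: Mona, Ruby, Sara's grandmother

Sara's grandmother

*her* is a pronoun; Principle B requires it to be free in its binding domain — the clause headed by 'warned'.
— Mona: possessor inside the subject DP of the clause headed by 'wanted'; is c-commanded by the pronoun; coreference would bind this R-expression — blocked (Principle C).
— Ruby: subject of the clause headed by 'warned'; c-commands the pronoun within its binding domain — blocked (Principle B).
— Sara's grandmother: object of the matrix clause; c-commands the pronoun but lies outside its binding domain — allowed.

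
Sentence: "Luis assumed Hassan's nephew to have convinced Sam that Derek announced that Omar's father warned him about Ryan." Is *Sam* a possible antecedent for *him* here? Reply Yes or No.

*him* is a pronoun; Principle B requires it to be free in its binding domain — the clause headed by 'warned'.
— Sam: object of the clause headed by 'convinced'; c-commands the pronoun but lies outside its binding domain — allowed.

Yes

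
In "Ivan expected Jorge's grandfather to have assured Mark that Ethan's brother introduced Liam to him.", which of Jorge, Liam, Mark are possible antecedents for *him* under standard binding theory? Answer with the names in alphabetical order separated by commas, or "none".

Jorge, Mark

*him* is a pronoun; Principle B requires it to be free in its binding domain — the clause headed by 'introduced'.
— Jorge: possessor inside the subject DP of the clause headed by 'assured'; does not c-command the pronoun — Principle B does not apply; allowed.
— Liam: object of the clause headed by 'introduced'; c-commands the pronoun within its binding domain — blocked (Principle B).
— Mark: object of the clause headed by 'assured'; c-commands the pronoun but lies outside its binding domain — allowed.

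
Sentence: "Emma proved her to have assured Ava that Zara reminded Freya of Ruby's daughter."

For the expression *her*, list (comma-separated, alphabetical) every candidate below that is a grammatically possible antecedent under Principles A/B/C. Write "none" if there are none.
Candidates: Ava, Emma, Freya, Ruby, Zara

none

*her* is a pronoun; Principle B requires it to be free in its binding domain — the matrix clause.
— Ava: object of the clause headed by 'assured'; is c-commanded by the pronoun; coreference would bind this R-expression — blocked (Principle C).
— Emma: subject of the matrix clause; c-commands the pronoun within its binding domain — blocked (Principle B).
— Freya: object of the clause headed by 'reminded'; is c-commanded by the pronoun; coreference would bind this R-expression — blocked (Principle C).
— Ruby: possessor inside the second object DP of the clause headed by 'reminded'; is c-commanded by the pronoun; coreference would bind this R-expression — blocked (Principle C).
— Zara: subject of the clause headed by 'reminded'; is c-commanded by the pronoun; coreference would bind this R-expression — blocked (Principle C).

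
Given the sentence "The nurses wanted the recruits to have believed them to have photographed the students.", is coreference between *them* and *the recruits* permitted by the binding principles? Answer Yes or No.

*them* is a pronoun; Principle B requires it to be free in its binding domain — the clause headed by 'believed'.
— the recruits: subject of the clause headed by 'believed'; c-commands the pronoun within its binding domain — blocked (Principle B).

No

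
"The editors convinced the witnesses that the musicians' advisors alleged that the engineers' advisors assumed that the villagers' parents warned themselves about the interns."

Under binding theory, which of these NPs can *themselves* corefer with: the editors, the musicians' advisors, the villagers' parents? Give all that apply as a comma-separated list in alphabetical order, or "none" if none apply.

*themselves* is a reflexive; Principle A requires it to be bound within its binding domain — the clause headed by 'warned'.
— the editors: subject of the matrix clause; c-commands the reflexive but lies outside its binding domain — cannot bind it (Principle A).
— the musicians' advisors: subject of the clause headed by 'alleged'; c-commands the reflexive but lies outside its binding domain — cannot bind it (Principle A).
— the villagers' parents: subject of the clause headed by 'warned'; c-commands the reflexive within its binding domain — allowed (Principle A).

the villagers' parents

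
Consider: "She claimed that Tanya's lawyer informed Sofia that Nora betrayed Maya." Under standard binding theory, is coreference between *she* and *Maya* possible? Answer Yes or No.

*Maya* is an R-expression; Principle C requires it to be free (not bound by any c-commanding expression).
— she: subject of the matrix clause; the pronoun c-commands the R-expression — coreference blocked (Principle C).

No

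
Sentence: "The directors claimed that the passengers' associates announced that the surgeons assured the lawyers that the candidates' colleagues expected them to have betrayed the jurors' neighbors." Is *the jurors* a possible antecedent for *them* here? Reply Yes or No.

*them* is a pronoun; Principle B requires it to be free in its binding domain — the clause headed by 'expected'.
— the jurors: possessor inside the object DP of the clause headed by 'betrayed'; is c-commanded by the pronoun; coreference would bind this R-expression — blocked (Principle C).

No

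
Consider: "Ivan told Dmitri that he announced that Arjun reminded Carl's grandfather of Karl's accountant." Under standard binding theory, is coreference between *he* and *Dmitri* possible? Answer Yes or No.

*Dmitri* is an R-expression; Principle C requires it to be free (not bound by any c-commanding expression).
— he: subject of the clause headed by 'announced'; the pronoun does not c-command the R-expression — coreference allowed.

Yes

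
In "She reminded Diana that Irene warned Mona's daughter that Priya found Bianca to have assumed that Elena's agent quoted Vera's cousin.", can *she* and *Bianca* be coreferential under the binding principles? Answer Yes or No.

*Bianca* is an R-expression; Principle C requires it to be free (not bound by any c-commanding expression).
— she: subject of the matrix clause; the pronoun c-commands the R-expression — coreference blocked (Principle C).

No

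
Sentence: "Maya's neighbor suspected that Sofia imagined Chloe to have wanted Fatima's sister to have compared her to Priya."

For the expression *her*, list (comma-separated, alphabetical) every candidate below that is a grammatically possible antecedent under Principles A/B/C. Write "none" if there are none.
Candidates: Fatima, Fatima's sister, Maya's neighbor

Fatima, Maya's neighbor

*her* is a pronoun; Principle B requires it to be free in its binding domain — the clause headed by 'compared'.
— Fatima: possessor inside the subject DP of the clause headed by 'compared'; does not c-command the pronoun — Principle B does not apply; allowed.
— Fatima's sister: subject of the clause headed by 'compared'; c-commands the pronoun within its binding domain — blocked (Principle B).
— Maya's neighbor: subject of the matrix clause; c-commands the pronoun but lies outside its binding domain — allowed.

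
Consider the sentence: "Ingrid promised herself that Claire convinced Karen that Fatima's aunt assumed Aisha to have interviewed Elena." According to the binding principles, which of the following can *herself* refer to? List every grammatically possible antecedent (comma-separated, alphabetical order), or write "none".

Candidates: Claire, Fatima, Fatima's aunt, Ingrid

*herself* is a reflexive; Principle A requires it to be bound within its binding domain — the matrix clause.
— Claire: subject of the clause headed by 'convinced'; does not c-command the reflexive — cannot bind it (Principle A).
— Fatima: possessor inside the subject DP of the clause headed by 'assumed'; does not c-command the reflexive — cannot bind it (Principle A).
— Fatima's aunt: subject of the clause headed by 'assumed'; does not c-command the reflexive — cannot bind it (Principle A).
— Ingrid: subject of the matrix clause; c-commands the reflexive within its binding domain — allowed (Principle A).

Ingrid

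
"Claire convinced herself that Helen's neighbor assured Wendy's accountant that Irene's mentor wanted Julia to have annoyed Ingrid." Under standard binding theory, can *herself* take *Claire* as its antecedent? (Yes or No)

Yes

*herself* is a reflexive; Principle A requires it to be bound within its binding domain — the matrix clause.
— Claire: subject of the matrix clause; c-commands the reflexive within its binding domain — allowed (Principle A).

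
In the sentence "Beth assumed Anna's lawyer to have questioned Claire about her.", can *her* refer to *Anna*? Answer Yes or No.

Yes

*her* is a pronoun; Principle B requires it to be free in its binding domain — the clause headed by 'questioned'.
— Anna: possessor inside the subject DP of the clause headed by 'questioned'; does not c-command the pronoun — Principle B does not apply; allowed.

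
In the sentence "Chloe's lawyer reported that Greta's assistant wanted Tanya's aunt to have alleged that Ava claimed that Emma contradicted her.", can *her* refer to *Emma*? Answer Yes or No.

No

*her* is a pronoun; Principle B requires it to be free in its binding domain — the clause headed by 'contradicted'.
— Emma: subject of the clause headed by 'contradicted'; c-commands the pronoun within its binding domain — blocked (Principle B).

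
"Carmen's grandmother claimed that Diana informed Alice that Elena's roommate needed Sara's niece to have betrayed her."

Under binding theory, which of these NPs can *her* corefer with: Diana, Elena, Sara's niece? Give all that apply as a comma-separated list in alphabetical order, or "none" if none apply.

*her* is a pronoun; Principle B requires it to be free in its binding domain — the clause headed by 'betrayed'.
— Diana: subject of the clause headed by 'informed'; c-commands the pronoun but lies outside its binding domain — allowed.
— Elena: possessor inside the subject DP of the clause headed by 'needed'; does not c-command the pronoun — Principle B does not apply; allowed.
— Sara's niece: subject of the clause headed by 'betrayed'; c-commands the pronoun within its binding domain — blocked (Principle B).

Diana, Elena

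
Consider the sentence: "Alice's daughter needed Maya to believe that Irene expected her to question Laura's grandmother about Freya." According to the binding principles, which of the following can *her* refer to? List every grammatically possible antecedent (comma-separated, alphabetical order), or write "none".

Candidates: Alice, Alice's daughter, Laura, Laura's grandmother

Alice, Alice's daughter

*her* is a pronoun; Principle B requires it to be free in its binding domain — the clause headed by 'expected'.
— Alice: possessor inside the subject DP of the matrix clause; does not c-command the pronoun — Principle B does not apply; allowed.
— Alice's daughter: subject of the matrix clause; c-commands the pronoun but lies outside its binding domain — allowed.
— Laura: possessor inside the object DP of the clause headed by 'question'; is c-commanded by the pronoun; coreference would bind this R-expression — blocked (Principle C).
— Laura's grandmother: object of the clause headed by 'question'; is c-commanded by the pronoun; coreference would bind this R-expression — blocked (Principle C).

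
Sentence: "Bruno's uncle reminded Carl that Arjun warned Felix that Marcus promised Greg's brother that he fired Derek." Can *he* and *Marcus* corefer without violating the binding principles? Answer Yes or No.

Yes

*Marcus* is an R-expression; Principle C requires it to be free (not bound by any c-commanding expression).
— he: subject of the clause headed by 'fired'; the pronoun does not c-command the R-expression — coreference allowed.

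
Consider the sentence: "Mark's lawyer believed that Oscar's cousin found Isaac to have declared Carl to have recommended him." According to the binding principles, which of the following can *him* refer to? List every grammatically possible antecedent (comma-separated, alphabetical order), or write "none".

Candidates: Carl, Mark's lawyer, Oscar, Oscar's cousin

Mark's lawyer, Oscar, Oscar's cousin

*him* is a pronoun; Principle B requires it to be free in its binding domain — the clause headed by 'recommended'.
— Carl: subject of the clause headed by 'recommended'; c-commands the pronoun within its binding domain — blocked (Principle B).
— Mark's lawyer: subject of the matrix clause; c-commands the pronoun but lies outside its binding domain — allowed.
— Oscar: possessor inside the subject DP of the clause headed by 'found'; does not c-command the pronoun — Principle B does not apply; allowed.
— Oscar's cousin: subject of the clause headed by 'found'; c-commands the pronoun but lies outside its binding domain — allowed.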